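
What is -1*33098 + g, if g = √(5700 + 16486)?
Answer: -33098 + √22186 ≈ -32949.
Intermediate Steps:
g = √22186 ≈ 148.95
-1*33098 + g = -1*33098 + √22186 = -33098 + √22186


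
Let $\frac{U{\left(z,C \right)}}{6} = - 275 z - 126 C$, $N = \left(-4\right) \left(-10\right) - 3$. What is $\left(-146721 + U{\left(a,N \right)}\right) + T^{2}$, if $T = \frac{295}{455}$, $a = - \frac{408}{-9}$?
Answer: $- \frac{2066048052}{8281} \approx -2.4949 \cdot 10^{5}$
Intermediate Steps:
$a = \frac{136}{3}$ ($a = \left(-408\right) \left(- \frac{1}{9}\right) = \frac{136}{3} \approx 45.333$)
$N = 37$ ($N = 40 - 3 = 37$)
$T = \frac{59}{91}$ ($T = 295 \cdot \frac{1}{455} = \frac{59}{91} \approx 0.64835$)
$U{\left(z,C \right)} = - 1650 z - 756 C$ ($U{\left(z,C \right)} = 6 \left(- 275 z - 126 C\right) = - 1650 z - 756 C$)
$\left(-146721 + U{\left(a,N \right)}\right) + T^{2} = \left(-146721 - 102772\right) + \left(\frac{59}{91}\right)^{2} = \left(-146721 - 102772\right) + \frac{3481}{8281} = -249493 + \frac{3481}{8281} = - \frac{2066048052}{8281}$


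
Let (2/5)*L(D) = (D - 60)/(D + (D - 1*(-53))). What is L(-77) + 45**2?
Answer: 409735/202 ≈ 2028.4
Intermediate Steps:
L(D) = 5*(-60 + D)/(2*(53 + 2*D)) (L(D) = 5*((D - 60)/(D + (D - 1*(-53))))/2 = 5*((-60 + D)/(D + (D + 53)))/2 = 5*((-60 + D)/(D + (53 + D)))/2 = 5*((-60 + D)/(53 + 2*D))/2 = 5*(-60 + D)/(2*(53 + 2*D)))
L(-77) + 45**2 = 5*(-60 - 77)/(2*(53 + 2*(-77))) + 45**2 = (5/2)*(-137)/(53 - 154) + 2025 = (5/2)*(-137)/(-101) + 2025 = (5/2)*(-1/101)*(-137) + 2025 = 685/202 + 2025 = 409735/202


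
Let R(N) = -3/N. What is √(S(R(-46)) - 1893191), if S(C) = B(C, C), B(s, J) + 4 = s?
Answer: 11*I*√33107442/46 ≈ 1375.9*I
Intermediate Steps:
B(s, J) = -4 + s
S(C) = -4 + C
√(S(R(-46)) - 1893191) = √((-4 - 3/(-46)) - 1893191) = √((-4 - 3*(-1/46)) - 1893191) = √((-4 + 3/46) - 1893191) = √(-181/46 - 1893191) = √(-87086967/46) = 11*I*√33107442/46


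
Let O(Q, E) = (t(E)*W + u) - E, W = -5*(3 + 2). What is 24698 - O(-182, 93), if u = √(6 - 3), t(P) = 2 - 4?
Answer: 24741 - √3 ≈ 24739.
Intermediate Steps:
t(P) = -2
W = -25 (W = -5*5 = -25)
u = √3 ≈ 1.7320
O(Q, E) = 50 + √3 - E (O(Q, E) = (-2*(-25) + √3) - E = (50 + √3) - E = 50 + √3 - E)
24698 - O(-182, 93) = 24698 - (50 + √3 - 1*93) = 24698 - (50 + √3 - 93) = 24698 - (-43 + √3) = 24698 + (43 - √3) = 24741 - √3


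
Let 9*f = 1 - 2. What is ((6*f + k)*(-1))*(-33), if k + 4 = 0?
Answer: -154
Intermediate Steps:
k = -4 (k = -4 + 0 = -4)
f = -⅑ (f = (1 - 2)/9 = (⅑)*(-1) = -⅑ ≈ -0.11111)
((6*f + k)*(-1))*(-33) = ((6*(-⅑) - 4)*(-1))*(-33) = ((-⅔ - 4)*(-1))*(-33) = -14/3*(-1)*(-33) = (14/3)*(-33) = -154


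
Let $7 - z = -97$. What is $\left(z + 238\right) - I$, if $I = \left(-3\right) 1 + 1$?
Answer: $344$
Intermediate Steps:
$z = 104$ ($z = 7 - -97 = 7 + 97 = 104$)
$I = -2$ ($I = -3 + 1 = -2$)
$\left(z + 238\right) - I = \left(104 + 238\right) - -2 = 342 + 2 = 344$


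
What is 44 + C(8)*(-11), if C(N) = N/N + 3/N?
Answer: 231/8 ≈ 28.875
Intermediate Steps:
C(N) = 1 + 3/N
44 + C(8)*(-11) = 44 + ((3 + 8)/8)*(-11) = 44 + ((1/8)*11)*(-11) = 44 + (11/8)*(-11) = 44 - 121/8 = 231/8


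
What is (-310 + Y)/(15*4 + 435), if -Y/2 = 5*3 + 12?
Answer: -364/495 ≈ -0.73535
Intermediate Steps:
Y = -54 (Y = -2*(5*3 + 12) = -2*(15 + 12) = -2*27 = -54)
(-310 + Y)/(15*4 + 435) = (-310 - 54)/(15*4 + 435) = -364/(60 + 435) = -364/495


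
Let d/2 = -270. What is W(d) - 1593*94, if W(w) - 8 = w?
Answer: -150274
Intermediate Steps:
d = -540 (d = 2*(-270) = -540)
W(w) = 8 + w
W(d) - 1593*94 = (8 - 540) - 1593*94 = -532 - 149742 = -150274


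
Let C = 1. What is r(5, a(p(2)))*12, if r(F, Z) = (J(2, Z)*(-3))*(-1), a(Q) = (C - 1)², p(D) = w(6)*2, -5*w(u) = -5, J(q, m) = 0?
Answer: 0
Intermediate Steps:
w(u) = 1 (w(u) = -⅕*(-5) = 1)
p(D) = 2 (p(D) = 1*2 = 2)
a(Q) = 0 (a(Q) = (1 - 1)² = 0² = 0)
r(F, Z) = 0 (r(F, Z) = (0*(-3))*(-1) = 0*(-1) = 0)
r(5, a(p(2)))*12 = 0*12 = 0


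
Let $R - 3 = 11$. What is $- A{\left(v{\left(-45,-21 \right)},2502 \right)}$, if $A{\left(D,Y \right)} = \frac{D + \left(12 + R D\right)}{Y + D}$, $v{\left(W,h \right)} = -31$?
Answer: $\frac{453}{2471} \approx 0.18333$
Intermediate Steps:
$R = 14$ ($R = 3 + 11 = 14$)
$A{\left(D,Y \right)} = \frac{12 + 15 D}{D + Y}$ ($A{\left(D,Y \right)} = \frac{D + \left(12 + 14 D\right)}{Y + D} = \frac{12 + 15 D}{D + Y}$)
$- A{\left(v{\left(-45,-21 \right)},2502 \right)} = - \frac{3 \left(4 + 5 \left(-31\right)\right)}{-31 + 2502} = - \frac{3 \left(4 - 155\right)}{2471} = - \frac{3 \left(-151\right)}{2471} = \left(-1\right) \left(- \frac{453}{2471}\right) = \frac{453}{2471}$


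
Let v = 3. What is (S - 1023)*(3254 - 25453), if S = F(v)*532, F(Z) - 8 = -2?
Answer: -48149631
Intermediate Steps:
F(Z) = 6 (F(Z) = 8 - 2 = 6)
S = 3192 (S = 6*532 = 3192)
(S - 1023)*(3254 - 25453) = (3192 - 1023)*(3254 - 25453) = 2169*(-22199) = -48149631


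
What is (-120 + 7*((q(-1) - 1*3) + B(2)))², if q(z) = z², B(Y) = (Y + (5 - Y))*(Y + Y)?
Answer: 36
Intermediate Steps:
B(Y) = 10*Y (B(Y) = 5*(2*Y) = 10*Y)
(-120 + 7*((q(-1) - 1*3) + B(2)))² = (-120 + 7*(((-1)² - 1*3) + 10*2))² = (-120 + 7*((1 - 3) + 20))² = (-120 + 7*(-2 + 20))² = (-120 + 7*18)² = (-120 + 126)² = 6² = 36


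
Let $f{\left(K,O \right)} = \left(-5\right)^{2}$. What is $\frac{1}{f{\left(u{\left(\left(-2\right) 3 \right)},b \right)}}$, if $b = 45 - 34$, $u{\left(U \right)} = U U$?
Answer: $\frac{1}{25} \approx 0.04$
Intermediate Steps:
$u{\left(U \right)} = U^{2}$
$b = 11$ ($b = 45 - 34 = 11$)
$f{\left(K,O \right)} = 25$
$\frac{1}{f{\left(u{\left(\left(-2\right) 3 \right)},b \right)}} = \frac{1}{25}$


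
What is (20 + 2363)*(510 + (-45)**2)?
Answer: 6040905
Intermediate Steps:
(20 + 2363)*(510 + (-45)**2) = 2383*(510 + 2025) = 2383*2535 = 6040905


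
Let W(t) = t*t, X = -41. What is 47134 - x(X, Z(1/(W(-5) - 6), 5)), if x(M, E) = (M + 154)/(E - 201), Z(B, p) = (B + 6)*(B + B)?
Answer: 3409290147/72331 ≈ 47135.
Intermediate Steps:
W(t) = t²
Z(B, p) = 2*B*(6 + B) (Z(B, p) = (6 + B)*(2*B) = 2*B*(6 + B))
x(M, E) = (154 + M)/(-201 + E)
47134 - x(X, Z(1/(W(-5) - 6), 5)) = 47134 - (154 - 41)/(-201 + 2*(6 + 1/((-5)² - 6))/((-5)² - 6)) = 47134 - 113/(-201 + 2*(6 + 1/(25 - 6))/(25 - 6)) = 47134 - 113/(-201 + 2*(6 + 1/19)/19) = 47134 - 113/(-201 + 2*(1/19)*(6 + 1/19)) = 47134 - 113/(-201 + 2*(1/19)*(115/19)) = 47134 - 113/(-201 + 230/361) = 47134 - 113/(-72331/361) = 47134 - (-361)*113/72331 = 47134 - 1*(-40793/72331) = 47134 + 40793/72331 = 3409290147/72331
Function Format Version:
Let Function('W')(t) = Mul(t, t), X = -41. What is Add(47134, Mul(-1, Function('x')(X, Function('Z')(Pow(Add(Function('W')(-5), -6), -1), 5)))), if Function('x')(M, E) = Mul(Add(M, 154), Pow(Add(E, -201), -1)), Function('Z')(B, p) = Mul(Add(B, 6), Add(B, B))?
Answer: Rational(3409290147, 72331) ≈ 47135.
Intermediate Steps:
Function('W')(t) = Pow(t, 2)
Function('Z')(B, p) = Mul(2, B, Add(6, B)) (Function('Z')(B, p) = Mul(Add(6, B), Mul(2, B)) = Mul(2, B, Add(6, B)))
Function('x')(M, E) = Mul(Pow(Add(-201, E), -1), Add(154, M)) (Function('x')(M, E) = Mul(Add(154, M), Pow(Add(-201, E), -1)) = Mul(Pow(Add(-201, E), -1), Add(154, M)))
Add(47134, Mul(-1, Function('x')(X, Function('Z')(Pow(Add(Function('W')(-5), -6), -1), 5)))) = Add(47134, Mul(-1, Mul(Pow(Add(-201, Mul(2, Pow(Add(Pow(-5, 2), -6), -1), Add(6, Pow(Add(Pow(-5, 2), -6), -1)))), -1), Add(154, -41)))) = Add(47134, Mul(-1, Mul(Pow(Add(-201, Mul(2, Pow(Add(25, -6), -1), Add(6, Pow(Add(25, -6), -1)))), -1), 113))) = Add(47134, Mul(-1, Mul(Pow(Add(-201, Mul(2, Pow(19, -1), Add(6, Pow(19, -1)))), -1), 113))) = Add(47134, Mul(-1, Mul(Pow(Add(-201, Mul(2, Rational(1, 19), Add(6, Rational(1, 19)))), -1), 113))) = Add(47134, Mul(-1, Mul(Pow(Add(-201, Mul(2, Rational(1, 19), Rational(115, 19))), -1), 113))) = Add(47134, Mul(-1, Mul(Pow(Add(-201, Rational(230, 361)), -1), 113))) = Add(47134, Mul(-1, Mul(Pow(Rational(-72331, 361), -1), 113))) = Add(47134, Mul(-1, Mul(Rational(-361, 72331), 113))) = Add(47134, Mul(-1, Rational(-40793, 72331))) = Add(47134, Rational(40793, 72331)) = Rational(3409290147, 72331)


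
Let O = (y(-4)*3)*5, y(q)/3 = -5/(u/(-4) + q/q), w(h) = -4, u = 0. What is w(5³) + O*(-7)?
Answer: 1571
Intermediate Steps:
y(q) = -15 (y(q) = 3*(-5/(0/(-4) + q/q)) = 3*(-5/(0*(-¼) + 1)) = 3*(-5/(0 + 1)) = 3*(-5/1) = 3*(-5*1) = 3*(-5) = -15)
O = -225 (O = -15*3*5 = -45*5 = -225)
w(5³) + O*(-7) = -4 - 225*(-7) = -4 + 1575 = 1571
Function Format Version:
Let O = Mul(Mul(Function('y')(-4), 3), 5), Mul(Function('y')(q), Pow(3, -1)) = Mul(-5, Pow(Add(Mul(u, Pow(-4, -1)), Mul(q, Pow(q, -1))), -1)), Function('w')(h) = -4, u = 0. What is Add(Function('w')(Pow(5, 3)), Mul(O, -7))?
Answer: 1571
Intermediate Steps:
Function('y')(q) = -15 (Function('y')(q) = Mul(3, Mul(-5, Pow(Add(Mul(0, Pow(-4, -1)), Mul(q, Pow(q, -1))), -1))) = Mul(3, Mul(-5, Pow(Add(Mul(0, Rational(-1, 4)), 1), -1))) = Mul(3, Mul(-5, Pow(Add(0, 1), -1))) = Mul(3, Mul(-5, Pow(1, -1))) = Mul(3, Mul(-5, 1)) = Mul(3, -5) = -15)
O = -225 (O = Mul(Mul(-15, 3), 5) = Mul(-45, 5) = -225)
Add(Function('w')(Pow(5, 3)), Mul(O, -7)) = Add(-4, Mul(-225, -7)) = Add(-4, 1575) = 1571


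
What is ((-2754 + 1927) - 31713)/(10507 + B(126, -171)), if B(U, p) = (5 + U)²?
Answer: -8135/6917 ≈ -1.1761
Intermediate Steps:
((-2754 + 1927) - 31713)/(10507 + B(126, -171)) = ((-2754 + 1927) - 31713)/(10507 + (5 + 126)²) = (-827 - 31713)/(10507 + 131²) = -32540/(10507 + 17161) = -32540/27668 = -32540*1/27668 = -8135/6917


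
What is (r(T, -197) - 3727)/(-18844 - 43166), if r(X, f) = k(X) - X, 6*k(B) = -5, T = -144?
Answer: 21503/372060 ≈ 0.057794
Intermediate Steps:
k(B) = -5/6 (k(B) = (1/6)*(-5) = -5/6)
r(X, f) = -5/6 - X
(r(T, -197) - 3727)/(-18844 - 43166) = ((-5/6 - 1*(-144)) - 3727)/(-18844 - 43166) = ((-5/6 + 144) - 3727)/(-62010) = (859/6 - 3727)*(-1/62010) = -21503/6*(-1/62010) = 21503/372060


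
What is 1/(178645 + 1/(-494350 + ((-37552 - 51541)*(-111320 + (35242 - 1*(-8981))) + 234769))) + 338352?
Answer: 361316205021244409392/1067870752988801 ≈ 3.3835e+5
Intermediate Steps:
1/(178645 + 1/(-494350 + ((-37552 - 51541)*(-111320 + (35242 - 1*(-8981))) + 234769))) + 338352 = 1/(178645 + 1/(-494350 + (-89093*(-111320 + (35242 + 8981)) + 234769))) + 338352 = 1/(178645 + 1/(-494350 + (-89093*(-111320 + 44223) + 234769))) + 338352 = 1/(178645 + 1/(-494350 + (-89093*(-67097) + 234769))) + 338352 = 1/(178645 + 1/(-494350 + (5977873021 + 234769))) + 338352 = 1/(178645 + 1/(-494350 + 5978107790)) + 338352 = 1/(178645 + 1/5977613440) + 338352 = 1/(1067870752988801/5977613440) + 338352 = 5977613440/1067870752988801 + 338352 = 361316205021244409392/1067870752988801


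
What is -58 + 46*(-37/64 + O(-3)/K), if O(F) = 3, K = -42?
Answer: -19685/224 ≈ -87.880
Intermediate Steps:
-58 + 46*(-37/64 + O(-3)/K) = -58 + 46*(-37/64 + 3/(-42)) = -58 + 46*(-37*1/64 + 3*(-1/42)) = -58 + 46*(-37/64 - 1/14) = -58 + 46*(-291/448) = -58 - 6693/224 = -19685/224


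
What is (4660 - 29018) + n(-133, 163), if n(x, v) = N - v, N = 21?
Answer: -24500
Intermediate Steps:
n(x, v) = 21 - v
(4660 - 29018) + n(-133, 163) = (4660 - 29018) + (21 - 1*163) = -24358 + (21 - 163) = -24358 - 142 = -24500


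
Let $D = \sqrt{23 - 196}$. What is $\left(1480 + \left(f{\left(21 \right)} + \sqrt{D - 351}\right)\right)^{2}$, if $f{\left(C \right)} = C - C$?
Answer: $\left(1480 + \sqrt{-351 + i \sqrt{173}}\right)^{2} \approx 2.1911 \cdot 10^{6} + 5.548 \cdot 10^{4} i$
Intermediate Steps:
$D = i \sqrt{173}$ ($D = \sqrt{-173} = i \sqrt{173} \approx 13.153 i$)
$f{\left(C \right)} = 0$
$\left(1480 + \left(f{\left(21 \right)} + \sqrt{D - 351}\right)\right)^{2} = \left(1480 + \left(0 + \sqrt{i \sqrt{173} - 351}\right)\right)^{2} = \left(1480 + \left(0 + \sqrt{-351 + i \sqrt{173}}\right)\right)^{2} = \left(1480 + \sqrt{-351 + i \sqrt{173}}\right)^{2}$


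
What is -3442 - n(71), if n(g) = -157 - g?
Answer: -3214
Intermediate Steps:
-3442 - n(71) = -3442 - (-157 - 1*71) = -3442 - (-157 - 71) = -3442 - 1*(-228) = -3442 + 228 = -3214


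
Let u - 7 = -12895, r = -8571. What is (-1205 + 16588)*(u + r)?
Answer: -330103797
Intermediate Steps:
u = -12888 (u = 7 - 12895 = -12888)
(-1205 + 16588)*(u + r) = (-1205 + 16588)*(-12888 - 8571) = 15383*(-21459) = -330103797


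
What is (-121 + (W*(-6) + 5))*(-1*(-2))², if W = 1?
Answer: -488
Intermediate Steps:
(-121 + (W*(-6) + 5))*(-1*(-2))² = (-121 + (1*(-6) + 5))*(-1*(-2))² = (-121 + (-6 + 5))*2² = (-121 - 1)*4 = -122*4 = -488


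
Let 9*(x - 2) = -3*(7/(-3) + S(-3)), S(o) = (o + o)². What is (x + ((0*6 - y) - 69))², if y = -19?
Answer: 284089/81 ≈ 3507.3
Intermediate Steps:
S(o) = 4*o² (S(o) = (2*o)² = 4*o²)
x = -83/9 (x = 2 + (-3*(7/(-3) + 4*(-3)²))/9 = 2 + (-3*(7*(-⅓) + 4*9))/9 = 2 + (-3*(-7/3 + 36))/9 = 2 + (-3*101/3)/9 = 2 + (⅑)*(-101) = 2 - 101/9 = -83/9 ≈ -9.2222)
(x + ((0*6 - y) - 69))² = (-83/9 + ((0*6 - 1*(-19)) - 69))² = (-83/9 + ((0 + 19) - 69))² = (-83/9 + (19 - 69))² = (-83/9 - 50)² = (-533/9)² = 284089/81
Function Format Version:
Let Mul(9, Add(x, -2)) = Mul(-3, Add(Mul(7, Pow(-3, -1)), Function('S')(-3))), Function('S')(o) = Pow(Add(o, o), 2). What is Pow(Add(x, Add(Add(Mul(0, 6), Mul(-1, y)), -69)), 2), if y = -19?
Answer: Rational(284089, 81) ≈ 3507.3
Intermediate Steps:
Function('S')(o) = Mul(4, Pow(o, 2)) (Function('S')(o) = Pow(Mul(2, o), 2) = Mul(4, Pow(o, 2)))
x = Rational(-83, 9) (x = Add(2, Mul(Rational(1, 9), Mul(-3, Add(Mul(7, Pow(-3, -1)), Mul(4, Pow(-3, 2)))))) = Add(2, Mul(Rational(1, 9), Mul(-3, Add(Mul(7, Rational(-1, 3)), Mul(4, 9))))) = Add(2, Mul(Rational(1, 9), Mul(-3, Add(Rational(-7, 3), 36)))) = Add(2, Mul(Rational(1, 9), Mul(-3, Rational(101, 3)))) = Add(2, Mul(Rational(1, 9), -101)) = Add(2, Rational(-101, 9)) = Rational(-83, 9) ≈ -9.2222)
Pow(Add(x, Add(Add(Mul(0, 6), Mul(-1, y)), -69)), 2) = Pow(Add(Rational(-83, 9), Add(Add(Mul(0, 6), Mul(-1, -19)), -69)), 2) = Pow(Add(Rational(-83, 9), Add(Add(0, 19), -69)), 2) = Pow(Add(Rational(-83, 9), Add(19, -69)), 2) = Pow(Add(Rational(-83, 9), -50), 2) = Pow(Rational(-533, 9), 2) = Rational(284089, 81)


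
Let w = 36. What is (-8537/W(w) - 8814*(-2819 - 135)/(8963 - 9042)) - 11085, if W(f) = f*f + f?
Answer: -35847819395/105228 ≈ -3.4067e+5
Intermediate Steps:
W(f) = f + f**2 (W(f) = f**2 + f = f + f**2)
(-8537/W(w) - 8814*(-2819 - 135)/(8963 - 9042)) - 11085 = (-8537*1/(36*(1 + 36)) - 8814*(-2819 - 135)/(8963 - 9042)) - 11085 = (-8537/(36*37) - 8814/((-79/(-2954)))) - 11085 = (-8537/1332 - 8814/((-79*(-1/2954)))) - 11085 = (-8537*1/1332 - 8814/79/2954) - 11085 = (-8537/1332 - 8814*2954/79) - 11085 = (-8537/1332 - 26036556/79) - 11085 = -34681367015/105228 - 11085 = -35847819395/105228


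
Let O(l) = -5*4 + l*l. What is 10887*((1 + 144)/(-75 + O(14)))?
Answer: 1578615/101 ≈ 15630.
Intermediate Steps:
O(l) = -20 + l²
10887*((1 + 144)/(-75 + O(14))) = 10887*((1 + 144)/(-75 + (-20 + 14²))) = 10887*(145/(-75 + (-20 + 196))) = 10887*(145/(-75 + 176)) = 10887*(145/101) = 1578615/101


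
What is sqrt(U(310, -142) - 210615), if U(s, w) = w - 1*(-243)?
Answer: I*sqrt(210514) ≈ 458.82*I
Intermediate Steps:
U(s, w) = 243 + w (U(s, w) = w + 243 = 243 + w)
sqrt(U(310, -142) - 210615) = sqrt((243 - 142) - 210615) = sqrt(101 - 210615) = sqrt(-210514) = I*sqrt(210514)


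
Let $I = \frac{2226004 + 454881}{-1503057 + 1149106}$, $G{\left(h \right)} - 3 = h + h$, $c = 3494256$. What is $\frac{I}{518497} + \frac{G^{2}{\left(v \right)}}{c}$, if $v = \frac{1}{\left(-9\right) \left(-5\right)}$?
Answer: $- \frac{15525055059051457}{1298581282369007254800} \approx -1.1955 \cdot 10^{-5}$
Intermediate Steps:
$v = \frac{1}{45} \approx 0.022222$
$G{\left(h \right)} = 3 + 2 h$ ($G{\left(h \right)} = 3 + \left(h + h\right) = 3 + 2 h$)
$I = - \frac{2680885}{353951}$ ($I = \frac{2680885}{-353951} = 2680885 \left(- \frac{1}{353951}\right) = - \frac{2680885}{353951} \approx -7.5742$)
$\frac{I}{518497} + \frac{G^{2}{\left(v \right)}}{c} = - \frac{2680885}{353951 \cdot 518497} + \frac{\left(3 + 2 \cdot \frac{1}{45}\right)^{2}}{3494256} = \left(- \frac{2680885}{353951}\right) \frac{1}{518497} + \left(3 + \frac{2}{45}\right)^{2} \cdot \frac{1}{3494256} = - \frac{2680885}{183522531647} + \left(\frac{137}{45}\right)^{2} \cdot \frac{1}{3494256} = - \frac{2680885}{183522531647} + \frac{18769}{2025} \cdot \frac{1}{3494256} = - \frac{2680885}{183522531647} + \frac{18769}{7075868400} = - \frac{15525055059051457}{1298581282369007254800}$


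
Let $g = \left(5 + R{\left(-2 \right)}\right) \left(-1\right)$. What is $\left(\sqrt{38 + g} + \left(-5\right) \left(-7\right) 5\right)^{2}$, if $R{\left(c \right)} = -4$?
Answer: $\left(175 + \sqrt{37}\right)^{2} \approx 32791.0$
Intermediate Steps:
$g = -1$ ($g = \left(5 - 4\right) \left(-1\right) = 1 \left(-1\right) = -1$)
$\left(\sqrt{38 + g} + \left(-5\right) \left(-7\right) 5\right)^{2} = \left(\sqrt{38 - 1} + \left(-5\right) \left(-7\right) 5\right)^{2} = \left(\sqrt{37} + 35 \cdot 5\right)^{2} = \left(\sqrt{37} + 175\right)^{2} = \left(175 + \sqrt{37}\right)^{2}$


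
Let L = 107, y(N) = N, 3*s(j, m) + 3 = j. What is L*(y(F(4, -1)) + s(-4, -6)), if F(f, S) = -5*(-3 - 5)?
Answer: 12091/3 ≈ 4030.3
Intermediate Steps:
F(f, S) = 40 (F(f, S) = -5*(-8) = 40)
s(j, m) = -1 + j/3
L*(y(F(4, -1)) + s(-4, -6)) = 107*(40 + (-1 + (⅓)*(-4))) = 107*(40 + (-1 - 4/3)) = 107*(40 - 7/3) = 107*(113/3) = 12091/3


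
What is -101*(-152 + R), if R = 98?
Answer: 5454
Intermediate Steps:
-101*(-152 + R) = -101*(-152 + 98) = -101*(-54) = 5454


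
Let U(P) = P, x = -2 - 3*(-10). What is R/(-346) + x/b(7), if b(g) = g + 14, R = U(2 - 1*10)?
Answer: 704/519 ≈ 1.3565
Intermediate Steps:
x = 28 (x = -2 + 30 = 28)
R = -8 (R = 2 - 1*10 = 2 - 10 = -8)
b(g) = 14 + g
R/(-346) + x/b(7) = -8/(-346) + 28/(14 + 7) = -8*(-1/346) + 28/21 = 4/173 + 28*(1/21) = 4/173 + 4/3 = 704/519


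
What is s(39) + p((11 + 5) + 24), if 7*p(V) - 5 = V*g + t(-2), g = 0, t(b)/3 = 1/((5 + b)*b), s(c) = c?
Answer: 555/14 ≈ 39.643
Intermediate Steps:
t(b) = 3/(b*(5 + b)) (t(b) = 3*(1/((5 + b)*b)) = 3*(1/(b*(5 + b))) = 3/(b*(5 + b)))
p(V) = 9/14 (p(V) = 5/7 + (V*0 + 3/(-2*(5 - 2)))/7 = 5/7 + (0 + 3*(-½)/3)/7 = 5/7 + (0 + 3*(-½)*(⅓))/7 = 5/7 + (0 - ½)/7 = 5/7 + (⅐)*(-½) = 5/7 - 1/14 = 9/14)
s(39) + p((11 + 5) + 24) = 39 + 9/14 = 555/14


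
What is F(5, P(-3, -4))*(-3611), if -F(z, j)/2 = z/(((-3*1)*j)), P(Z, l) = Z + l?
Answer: 36110/21 ≈ 1719.5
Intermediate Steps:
F(z, j) = 2*z/(3*j) (F(z, j) = -2*z/((-3*1)*j) = -2*z/((-3*j)) = -2*z*(-1/(3*j)) = -(-2)*z/(3*j) = 2*z/(3*j))
F(5, P(-3, -4))*(-3611) = ((⅔)*5/(-3 - 4))*(-3611) = ((⅔)*5/(-7))*(-3611) = ((⅔)*5*(-⅐))*(-3611) = -10/21*(-3611) = 36110/21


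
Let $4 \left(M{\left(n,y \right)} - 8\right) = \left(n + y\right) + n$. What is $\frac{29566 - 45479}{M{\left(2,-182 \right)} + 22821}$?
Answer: $- \frac{31826}{45569} \approx -0.69841$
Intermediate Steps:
$M{\left(n,y \right)} = 8 + \frac{n}{2} + \frac{y}{4}$ ($M{\left(n,y \right)} = 8 + \frac{\left(n + y\right) + n}{4} = 8 + \frac{y + 2 n}{4} = 8 + \left(\frac{n}{2} + \frac{y}{4}\right) = 8 + \frac{n}{2} + \frac{y}{4}$)
$\frac{29566 - 45479}{M{\left(2,-182 \right)} + 22821} = \frac{29566 - 45479}{\left(8 + \frac{1}{2} \cdot 2 + \frac{1}{4} \left(-182\right)\right) + 22821} = - \frac{15913}{\left(8 + 1 - \frac{91}{2}\right) + 22821} = - \frac{15913}{- \frac{73}{2} + 22821} = - \frac{15913}{\frac{45569}{2}} = \left(-15913\right) \frac{2}{45569} = - \frac{31826}{45569}$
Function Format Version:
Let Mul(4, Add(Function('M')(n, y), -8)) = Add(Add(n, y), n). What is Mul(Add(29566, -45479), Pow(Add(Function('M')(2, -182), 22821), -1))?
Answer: Rational(-31826, 45569) ≈ -0.69841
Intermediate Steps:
Function('M')(n, y) = Add(8, Mul(Rational(1, 2), n), Mul(Rational(1, 4), y)) (Function('M')(n, y) = Add(8, Mul(Rational(1, 4), Add(Add(n, y), n))) = Add(8, Mul(Rational(1, 4), Add(y, Mul(2, n)))) = Add(8, Add(Mul(Rational(1, 2), n), Mul(Rational(1, 4), y))) = Add(8, Mul(Rational(1, 2), n), Mul(Rational(1, 4), y)))
Mul(Add(29566, -45479), Pow(Add(Function('M')(2, -182), 22821), -1)) = Mul(Add(29566, -45479), Pow(Add(Add(8, Mul(Rational(1, 2), 2), Mul(Rational(1, 4), -182)), 22821), -1)) = Mul(-15913, Pow(Add(Add(8, 1, Rational(-91, 2)), 22821), -1)) = Mul(-15913, Pow(Add(Rational(-73, 2), 22821), -1)) = Mul(-15913, Pow(Rational(45569, 2), -1)) = Mul(-15913, Rational(2, 45569)) = Rational(-31826, 45569)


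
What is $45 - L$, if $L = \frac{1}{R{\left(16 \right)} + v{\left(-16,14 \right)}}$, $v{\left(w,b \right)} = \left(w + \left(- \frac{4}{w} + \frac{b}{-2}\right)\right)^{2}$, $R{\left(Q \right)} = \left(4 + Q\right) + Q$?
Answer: $\frac{398549}{8857} \approx 44.998$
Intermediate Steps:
$R{\left(Q \right)} = 4 + 2 Q$
$v{\left(w,b \right)} = \left(w - \frac{4}{w} - \frac{b}{2}\right)^{2}$ ($v{\left(w,b \right)} = \left(w + \left(- \frac{4}{w} + b \left(- \frac{1}{2}\right)\right)\right)^{2} = \left(w - \left(\frac{b}{2} + \frac{4}{w}\right)\right)^{2} = \left(w - \frac{4}{w} - \frac{b}{2}\right)^{2}$)
$L = \frac{16}{8857}$ ($L = \frac{1}{\left(4 + 2 \cdot 16\right) + \frac{\left(8 - 2 \left(-16\right)^{2} + 14 \left(-16\right)\right)^{2}}{4 \cdot 256}} = \frac{1}{\left(4 + 32\right) + \frac{1}{4} \cdot \frac{1}{256} \left(8 - 512 - 224\right)^{2}} = \frac{1}{36 + \frac{1}{4} \cdot \frac{1}{256} \left(8 - 512 - 224\right)^{2}} = \frac{1}{36 + \frac{1}{4} \cdot \frac{1}{256} \left(-728\right)^{2}} = \frac{1}{36 + \frac{1}{4} \cdot \frac{1}{256} \cdot 529984} = \frac{1}{36 + \frac{8281}{16}} = \frac{1}{\frac{8857}{16}} = \frac{16}{8857} \approx 0.0018065$)
$45 - L = 45 - \frac{16}{8857} = \frac{398549}{8857}$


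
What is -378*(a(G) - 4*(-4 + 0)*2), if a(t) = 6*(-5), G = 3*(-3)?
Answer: -756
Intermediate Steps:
G = -9
a(t) = -30
-378*(a(G) - 4*(-4 + 0)*2) = -378*(-30 - 4*(-4 + 0)*2) = -378*(-30 - 4*(-4)*2) = -378*(-30 + 16*2) = -378*(-30 + 32) = -378*2 = -756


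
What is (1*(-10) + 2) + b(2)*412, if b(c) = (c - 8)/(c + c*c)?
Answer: -420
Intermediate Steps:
b(c) = (-8 + c)/(c + c²)
(1*(-10) + 2) + b(2)*412 = (1*(-10) + 2) + ((-8 + 2)/(2*(1 + 2)))*412 = (-10 + 2) + ((½)*(-6)/3)*412 = -8 + ((½)*(⅓)*(-6))*412 = -8 - 1*412 = -8 - 412 = -420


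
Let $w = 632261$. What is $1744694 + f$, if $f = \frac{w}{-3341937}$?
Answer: $\frac{5830656800017}{3341937} \approx 1.7447 \cdot 10^{6}$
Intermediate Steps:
$f = - \frac{632261}{3341937}$ ($f = \frac{632261}{-3341937} = 632261 \left(- \frac{1}{3341937}\right) = - \frac{632261}{3341937} \approx -0.18919$)
$1744694 + f = 1744694 - \frac{632261}{3341937} = \frac{5830656800017}{3341937}$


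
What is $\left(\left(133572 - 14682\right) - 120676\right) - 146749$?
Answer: $-148535$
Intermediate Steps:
$\left(\left(133572 - 14682\right) - 120676\right) - 146749 = \left(118890 - 120676\right) - 146749 = -1786 - 146749 = -148535$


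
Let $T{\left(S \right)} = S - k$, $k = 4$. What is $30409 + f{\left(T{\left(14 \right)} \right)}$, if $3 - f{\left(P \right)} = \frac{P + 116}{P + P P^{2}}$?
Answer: $\frac{15357997}{505} \approx 30412.0$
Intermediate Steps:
$T{\left(S \right)} = -4 + S$ ($T{\left(S \right)} = S - 4 = -4 + S$)
$f{\left(P \right)} = 3 - \frac{116 + P}{P + P^{3}}$ ($f{\left(P \right)} = 3 - \frac{P + 116}{P + P P^{2}} = 3 - \frac{116 + P}{P + P^{3}}$)
$30409 + f{\left(T{\left(14 \right)} \right)} = 30409 + \frac{-116 + 2 \left(-4 + 14\right) + 3 \left(-4 + 14\right)^{3}}{\left(-4 + 14\right) + \left(-4 + 14\right)^{3}} = 30409 + \frac{-116 + 2 \cdot 10 + 3 \cdot 10^{3}}{10 + 10^{3}} = 30409 + \frac{-116 + 20 + 3 \cdot 1000}{10 + 1000} = 30409 + \frac{-116 + 20 + 3000}{1010} = 30409 + \frac{1}{1010} \cdot 2904 = 30409 + \frac{1452}{505} = \frac{15357997}{505}$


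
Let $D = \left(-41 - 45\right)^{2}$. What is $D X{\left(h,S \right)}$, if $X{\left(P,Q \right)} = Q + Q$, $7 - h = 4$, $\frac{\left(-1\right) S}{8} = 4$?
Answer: $-473344$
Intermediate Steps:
$S = -32$ ($S = \left(-8\right) 4 = -32$)
$h = 3$ ($h = 7 - 4 = 3$)
$D = 7396$ ($D = \left(-86\right)^{2} = 7396$)
$X{\left(P,Q \right)} = 2 Q$
$D X{\left(h,S \right)} = 7396 \cdot 2 \left(-32\right) = 7396 \left(-64\right) = -473344$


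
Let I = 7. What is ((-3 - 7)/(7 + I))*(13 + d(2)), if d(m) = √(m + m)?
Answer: -75/7 ≈ -10.714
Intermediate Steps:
d(m) = √2*√m (d(m) = √(2*m) = √2*√m)
((-3 - 7)/(7 + I))*(13 + d(2)) = ((-3 - 7)/(7 + 7))*(13 + √2*√2) = (-10/14)*(13 + 2) = -10*1/14*15 = -5/7*15 = -75/7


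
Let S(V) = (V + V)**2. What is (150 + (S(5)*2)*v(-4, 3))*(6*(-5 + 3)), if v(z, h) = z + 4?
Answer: -1800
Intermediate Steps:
v(z, h) = 4 + z
S(V) = 4*V**2 (S(V) = (2*V)**2 = 4*V**2)
(150 + (S(5)*2)*v(-4, 3))*(6*(-5 + 3)) = (150 + ((4*5**2)*2)*(4 - 4))*(6*(-5 + 3)) = (150 + ((4*25)*2)*0)*(6*(-2)) = (150 + (100*2)*0)*(-12) = (150 + 200*0)*(-12) = (150 + 0)*(-12) = 150*(-12) = -1800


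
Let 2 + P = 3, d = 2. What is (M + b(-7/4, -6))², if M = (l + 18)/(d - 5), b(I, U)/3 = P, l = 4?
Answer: 169/9 ≈ 18.778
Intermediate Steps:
P = 1 (P = -2 + 3 = 1)
b(I, U) = 3 (b(I, U) = 3*1 = 3)
M = -22/3 (M = (4 + 18)/(2 - 5) = 22/(-3) = 22*(-⅓) = -22/3 ≈ -7.3333)
(M + b(-7/4, -6))² = (-22/3 + 3)² = (-13/3)² = 169/9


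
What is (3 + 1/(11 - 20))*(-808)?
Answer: -21008/9 ≈ -2334.2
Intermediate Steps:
(3 + 1/(11 - 20))*(-808) = (3 + 1/(-9))*(-808) = (3 - 1/9)*(-808) = (26/9)*(-808) = -21008/9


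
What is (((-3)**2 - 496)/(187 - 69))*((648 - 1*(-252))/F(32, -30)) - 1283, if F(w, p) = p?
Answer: -68392/59 ≈ -1159.2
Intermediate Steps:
(((-3)**2 - 496)/(187 - 69))*((648 - 1*(-252))/F(32, -30)) - 1283 = (((-3)**2 - 496)/(187 - 69))*((648 - 1*(-252))/(-30)) - 1283 = ((9 - 496)/118)*((648 + 252)*(-1/30)) - 1283 = (-487*1/118)*(900*(-1/30)) - 1283 = -487/118*(-30) - 1283 = 7305/59 - 1283 = -68392/59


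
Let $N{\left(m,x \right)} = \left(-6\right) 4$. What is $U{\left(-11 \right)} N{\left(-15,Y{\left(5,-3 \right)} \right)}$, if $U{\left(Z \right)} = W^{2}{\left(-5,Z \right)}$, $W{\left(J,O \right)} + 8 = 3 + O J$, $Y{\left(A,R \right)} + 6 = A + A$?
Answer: $-60000$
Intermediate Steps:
$Y{\left(A,R \right)} = -6 + 2 A$ ($Y{\left(A,R \right)} = -6 + \left(A + A\right) = -6 + 2 A$)
$N{\left(m,x \right)} = -24$
$W{\left(J,O \right)} = -5 + J O$ ($W{\left(J,O \right)} = -8 + \left(3 + O J\right) = -8 + \left(3 + J O\right) = -5 + J O$)
$U{\left(Z \right)} = \left(-5 - 5 Z\right)^{2}$
$U{\left(-11 \right)} N{\left(-15,Y{\left(5,-3 \right)} \right)} = 25 \left(1 - 11\right)^{2} \left(-24\right) = 25 \left(-10\right)^{2} \left(-24\right) = 25 \cdot 100 \left(-24\right) = 2500 \left(-24\right) = -60000$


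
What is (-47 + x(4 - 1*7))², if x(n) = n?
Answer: 2500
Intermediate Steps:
(-47 + x(4 - 1*7))² = (-47 + (4 - 1*7))² = (-47 + (4 - 7))² = (-47 - 3)² = (-50)² = 2500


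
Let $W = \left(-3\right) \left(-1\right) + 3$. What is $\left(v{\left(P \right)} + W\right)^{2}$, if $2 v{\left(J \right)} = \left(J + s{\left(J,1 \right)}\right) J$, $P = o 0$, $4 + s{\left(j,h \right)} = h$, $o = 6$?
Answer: $36$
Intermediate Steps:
$s{\left(j,h \right)} = -4 + h$
$P = 0$ ($P = 6 \cdot 0 = 0$)
$W = 6$ ($W = 3 + 3 = 6$)
$v{\left(J \right)} = \frac{J \left(-3 + J\right)}{2}$ ($v{\left(J \right)} = \frac{\left(J + \left(-4 + 1\right)\right) J}{2} = \frac{\left(J - 3\right) J}{2} = \frac{\left(-3 + J\right) J}{2} = \frac{J \left(-3 + J\right)}{2}$)
$\left(v{\left(P \right)} + W\right)^{2} = \left(\frac{1}{2} \cdot 0 \left(-3 + 0\right) + 6\right)^{2} = \left(\frac{1}{2} \cdot 0 \left(-3\right) + 6\right)^{2} = \left(0 + 6\right)^{2} = 6^{2} = 36$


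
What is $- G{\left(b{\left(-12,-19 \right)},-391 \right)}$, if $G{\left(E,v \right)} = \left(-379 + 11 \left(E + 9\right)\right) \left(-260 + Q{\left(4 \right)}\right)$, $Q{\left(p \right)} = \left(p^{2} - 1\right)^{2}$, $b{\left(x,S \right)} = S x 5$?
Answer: $429100$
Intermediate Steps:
$b{\left(x,S \right)} = 5 S x$
$Q{\left(p \right)} = \left(-1 + p^{2}\right)^{2}$
$G{\left(E,v \right)} = 9800 - 385 E$ ($G{\left(E,v \right)} = \left(-379 + 11 \left(E + 9\right)\right) \left(-260 + \left(-1 + 4^{2}\right)^{2}\right) = \left(-379 + 11 \left(9 + E\right)\right) \left(-260 + \left(-1 + 16\right)^{2}\right) = \left(-379 + \left(99 + 11 E\right)\right) \left(-260 + 15^{2}\right) = \left(-280 + 11 E\right) \left(-260 + 225\right) = \left(-280 + 11 E\right) \left(-35\right) = 9800 - 385 E$)
$- G{\left(b{\left(-12,-19 \right)},-391 \right)} = - (9800 - 385 \cdot 5 \left(-19\right) \left(-12\right)) = - (9800 - 438900) = \left(-1\right) \left(-429100\right) = 429100$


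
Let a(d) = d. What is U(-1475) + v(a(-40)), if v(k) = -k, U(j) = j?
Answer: -1435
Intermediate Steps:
U(-1475) + v(a(-40)) = -1475 - 1*(-40) = -1475 + 40 = -1435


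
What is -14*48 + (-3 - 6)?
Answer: -681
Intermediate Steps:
-14*48 + (-3 - 6) = -672 - 9 = -681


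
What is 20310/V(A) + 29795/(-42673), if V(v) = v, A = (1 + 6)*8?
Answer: 432510055/1194844 ≈ 361.98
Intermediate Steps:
A = 56 (A = 7*8 = 56)
20310/V(A) + 29795/(-42673) = 20310/56 + 29795/(-42673) = 20310*(1/56) + 29795*(-1/42673) = 10155/28 - 29795/42673 = 432510055/1194844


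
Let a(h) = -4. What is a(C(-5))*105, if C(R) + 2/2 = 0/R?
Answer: -420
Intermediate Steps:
C(R) = -1 (C(R) = -1 + 0/R = -1 + 0 = -1)
a(C(-5))*105 = -4*105 = -420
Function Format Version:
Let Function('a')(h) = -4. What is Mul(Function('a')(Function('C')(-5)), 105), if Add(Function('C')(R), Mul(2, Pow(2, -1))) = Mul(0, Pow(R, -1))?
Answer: -420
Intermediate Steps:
Function('C')(R) = -1 (Function('C')(R) = Add(-1, Mul(0, Pow(R, -1))) = Add(-1, 0) = -1)
Mul(Function('a')(Function('C')(-5)), 105) = Mul(-4, 105) = -420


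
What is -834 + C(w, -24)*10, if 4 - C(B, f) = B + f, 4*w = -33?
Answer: -943/2 ≈ -471.50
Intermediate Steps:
w = -33/4 (w = (¼)*(-33) = -33/4 ≈ -8.2500)
C(B, f) = 4 - B - f (C(B, f) = 4 - (B + f) = 4 + (-B - f) = 4 - B - f)
-834 + C(w, -24)*10 = -834 + (4 - 1*(-33/4) - 1*(-24))*10 = -834 + (4 + 33/4 + 24)*10 = -834 + (145/4)*10 = -834 + 725/2 = -943/2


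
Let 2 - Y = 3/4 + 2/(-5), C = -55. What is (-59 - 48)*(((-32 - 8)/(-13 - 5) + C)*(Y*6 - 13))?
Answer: -315115/18 ≈ -17506.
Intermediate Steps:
Y = 33/20 (Y = 2 - (3/4 + 2/(-5)) = 2 - (3*(¼) + 2*(-⅕)) = 2 - (¾ - ⅖) = 2 - 1*7/20 = 2 - 7/20 = 33/20 ≈ 1.6500)
(-59 - 48)*(((-32 - 8)/(-13 - 5) + C)*(Y*6 - 13)) = (-59 - 48)*(((-32 - 8)/(-13 - 5) - 55)*((33/20)*6 - 13)) = -107*(-40/(-18) - 55)*(99/10 - 13) = -107*(-40*(-1/18) - 55)*(-31)/10 = -107*(20/9 - 55)*(-31)/10 = -(-50825)*(-31)/(9*10) = -107*2945/18 = -315115/18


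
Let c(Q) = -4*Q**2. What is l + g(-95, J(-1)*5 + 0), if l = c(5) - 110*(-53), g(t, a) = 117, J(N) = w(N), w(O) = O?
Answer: 5847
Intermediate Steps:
J(N) = N
l = 5730 (l = -4*5**2 - 110*(-53) = -4*25 + 5830 = -100 + 5830 = 5730)
l + g(-95, J(-1)*5 + 0) = 5730 + 117 = 5847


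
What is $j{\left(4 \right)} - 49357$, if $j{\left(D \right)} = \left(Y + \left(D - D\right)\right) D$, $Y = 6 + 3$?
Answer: $-49321$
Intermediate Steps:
$Y = 9$
$j{\left(D \right)} = 9 D$ ($j{\left(D \right)} = \left(9 + \left(D - D\right)\right) D = \left(9 + 0\right) D = 9 D$)
$j{\left(4 \right)} - 49357 = 9 \cdot 4 - 49357 = 36 - 49357 = -49321$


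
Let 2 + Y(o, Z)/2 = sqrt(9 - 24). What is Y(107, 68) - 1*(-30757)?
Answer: 30753 + 2*I*sqrt(15) ≈ 30753.0 + 7.746*I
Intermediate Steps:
Y(o, Z) = -4 + 2*I*sqrt(15) (Y(o, Z) = -4 + 2*sqrt(9 - 24) = -4 + 2*sqrt(-15) = -4 + 2*(I*sqrt(15)) = -4 + 2*I*sqrt(15))
Y(107, 68) - 1*(-30757) = (-4 + 2*I*sqrt(15)) - 1*(-30757) = (-4 + 2*I*sqrt(15)) + 30757 = 30753 + 2*I*sqrt(15)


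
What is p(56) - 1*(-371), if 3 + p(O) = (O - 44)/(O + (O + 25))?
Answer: 50428/137 ≈ 368.09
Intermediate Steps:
p(O) = -3 + (-44 + O)/(25 + 2*O) (p(O) = -3 + (O - 44)/(O + (O + 25)) = -3 + (-44 + O)/(O + (25 + O)) = -3 + (-44 + O)/(25 + 2*O))
p(56) - 1*(-371) = (-119 - 5*56)/(25 + 2*56) - 1*(-371) = (-119 - 280)/(25 + 112) + 371 = -399/137 + 371 = 50428/137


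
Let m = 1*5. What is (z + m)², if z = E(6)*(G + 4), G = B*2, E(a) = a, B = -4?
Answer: 361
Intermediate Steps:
G = -8 (G = -4*2 = -8)
m = 5
z = -24 (z = 6*(-8 + 4) = 6*(-4) = -24)
(z + m)² = (-24 + 5)² = (-19)² = 361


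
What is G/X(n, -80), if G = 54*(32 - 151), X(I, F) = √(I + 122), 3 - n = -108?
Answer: -6426*√233/233 ≈ -420.98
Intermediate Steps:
n = 111 (n = 3 - 1*(-108) = 3 + 108 = 111)
X(I, F) = √(122 + I)
G = -6426 (G = 54*(-119) = -6426)
G/X(n, -80) = -6426/√(122 + 111) = -6426*√233/233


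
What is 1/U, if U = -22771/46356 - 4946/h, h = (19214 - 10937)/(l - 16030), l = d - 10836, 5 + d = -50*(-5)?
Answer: 42632068/678154286481 ≈ 6.2865e-5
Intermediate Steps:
d = 245 (d = -5 - 50*(-5) = -5 + 250 = 245)
l = -10591 (l = 245 - 10836 = -10591)
h = -8277/26621 (h = (19214 - 10937)/(-10591 - 16030) = 8277/(-26621) = 8277*(-1/26621) = -8277/26621 ≈ -0.31092)
U = 678154286481/42632068 (U = -22771/46356 - 4946/(-8277/26621) = -22771*1/46356 - 4946*(-26621/8277) = -22771/46356 + 131667466/8277 = 678154286481/42632068 ≈ 15907.)
1/U = 1/(678154286481/42632068) = 42632068/678154286481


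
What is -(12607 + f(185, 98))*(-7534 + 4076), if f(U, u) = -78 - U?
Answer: 42685552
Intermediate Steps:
-(12607 + f(185, 98))*(-7534 + 4076) = -(12607 + (-78 - 1*185))*(-7534 + 4076) = -(12607 + (-78 - 185))*(-3458) = -(12607 - 263)*(-3458) = -12344*(-3458) = -1*(-42685552) = 42685552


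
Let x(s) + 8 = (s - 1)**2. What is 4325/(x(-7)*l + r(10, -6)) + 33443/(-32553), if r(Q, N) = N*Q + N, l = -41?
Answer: -219784091/76890186 ≈ -2.8584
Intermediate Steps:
x(s) = -8 + (-1 + s)**2 (x(s) = -8 + (s - 1)**2 = -8 + (-1 + s)**2)
r(Q, N) = N + N*Q
4325/(x(-7)*l + r(10, -6)) + 33443/(-32553) = 4325/((-8 + (-1 - 7)**2)*(-41) - 6*(1 + 10)) + 33443/(-32553) = 4325/((-8 + (-8)**2)*(-41) - 6*11) + 33443*(-1/32553) = 4325/((-8 + 64)*(-41) - 66) - 33443/32553 = 4325/(56*(-41) - 66) - 33443/32553 = 4325/(-2296 - 66) - 33443/32553 = 4325/(-2362) - 33443/32553 = 4325*(-1/2362) - 33443/32553 = -4325/2362 - 33443/32553 = -219784091/76890186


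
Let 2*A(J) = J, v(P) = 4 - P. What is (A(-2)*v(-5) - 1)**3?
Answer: -1000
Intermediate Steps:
A(J) = J/2
(A(-2)*v(-5) - 1)**3 = (((1/2)*(-2))*(4 - 1*(-5)) - 1)**3 = (-(4 + 5) - 1)**3 = (-1*9 - 1)**3 = (-9 - 1)**3 = (-10)**3 = -1000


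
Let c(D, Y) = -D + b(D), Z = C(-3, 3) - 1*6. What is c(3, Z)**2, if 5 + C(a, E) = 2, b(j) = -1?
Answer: 16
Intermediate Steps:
C(a, E) = -3 (C(a, E) = -5 + 2 = -3)
Z = -9 (Z = -3 - 1*6 = -3 - 6 = -9)
c(D, Y) = -1 - D (c(D, Y) = -D - 1 = -1 - D)
c(3, Z)**2 = (-1 - 1*3)**2 = (-1 - 3)**2 = (-4)**2 = 16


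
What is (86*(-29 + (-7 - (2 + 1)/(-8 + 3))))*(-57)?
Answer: 867654/5 ≈ 1.7353e+5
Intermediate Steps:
(86*(-29 + (-7 - (2 + 1)/(-8 + 3))))*(-57) = (86*(-29 + (-7 - 3/(-5))))*(-57) = (86*(-29 + (-7 - 3*(-1)/5)))*(-57) = (86*(-29 + (-7 - 1*(-⅗))))*(-57) = (86*(-29 + (-7 + ⅗)))*(-57) = (86*(-29 - 32/5))*(-57) = (86*(-177/5))*(-57) = -15222/5*(-57) = 867654/5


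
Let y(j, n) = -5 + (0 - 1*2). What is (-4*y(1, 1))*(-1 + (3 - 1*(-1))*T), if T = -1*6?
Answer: -700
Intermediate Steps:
y(j, n) = -7 (y(j, n) = -5 + (0 - 2) = -5 - 2 = -7)
T = -6
(-4*y(1, 1))*(-1 + (3 - 1*(-1))*T) = (-4*(-7))*(-1 + (3 - 1*(-1))*(-6)) = 28*(-1 + (3 + 1)*(-6)) = 28*(-1 + 4*(-6)) = 28*(-1 - 24) = 28*(-25) = -700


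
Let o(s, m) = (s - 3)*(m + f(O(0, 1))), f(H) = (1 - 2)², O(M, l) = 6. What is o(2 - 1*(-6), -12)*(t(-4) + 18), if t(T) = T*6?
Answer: 330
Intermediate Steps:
f(H) = 1 (f(H) = (-1)² = 1)
t(T) = 6*T
o(s, m) = (1 + m)*(-3 + s) (o(s, m) = (s - 3)*(m + 1) = (-3 + s)*(1 + m) = (1 + m)*(-3 + s))
o(2 - 1*(-6), -12)*(t(-4) + 18) = (-3 + (2 - 1*(-6)) - 3*(-12) - 12*(2 - 1*(-6)))*(6*(-4) + 18) = (-3 + (2 + 6) + 36 - 12*(2 + 6))*(-24 + 18) = (-3 + 8 + 36 - 12*8)*(-6) = (-3 + 8 + 36 - 96)*(-6) = -55*(-6) = 330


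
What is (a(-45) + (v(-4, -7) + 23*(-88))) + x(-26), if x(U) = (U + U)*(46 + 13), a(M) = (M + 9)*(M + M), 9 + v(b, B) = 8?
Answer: -1853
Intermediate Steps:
v(b, B) = -1 (v(b, B) = -9 + 8 = -1)
a(M) = 2*M*(9 + M) (a(M) = (9 + M)*(2*M) = 2*M*(9 + M))
x(U) = 118*U (x(U) = (2*U)*59 = 118*U)
(a(-45) + (v(-4, -7) + 23*(-88))) + x(-26) = (2*(-45)*(9 - 45) + (-1 + 23*(-88))) + 118*(-26) = (2*(-45)*(-36) + (-1 - 2024)) - 3068 = (3240 - 2025) - 3068 = 1215 - 3068 = -1853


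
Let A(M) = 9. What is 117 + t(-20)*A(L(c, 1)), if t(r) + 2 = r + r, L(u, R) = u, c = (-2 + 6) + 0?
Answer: -261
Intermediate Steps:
c = 4 (c = 4 + 0 = 4)
t(r) = -2 + 2*r (t(r) = -2 + (r + r) = -2 + 2*r)
117 + t(-20)*A(L(c, 1)) = 117 + (-2 + 2*(-20))*9 = 117 + (-2 - 40)*9 = 117 - 42*9 = 117 - 378 = -261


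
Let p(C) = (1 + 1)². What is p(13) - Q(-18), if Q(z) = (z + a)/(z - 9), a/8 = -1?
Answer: 82/27 ≈ 3.0370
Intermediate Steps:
a = -8 (a = 8*(-1) = -8)
Q(z) = (-8 + z)/(-9 + z) (Q(z) = (z - 8)/(z - 9) = (-8 + z)/(-9 + z))
p(C) = 4 (p(C) = 2² = 4)
p(13) - Q(-18) = 4 - (-8 - 18)/(-9 - 18) = 4 - (-26)/(-27) = 4 - (-1)*(-26)/27 = 4 - 1*26/27 = 4 - 26/27 = 82/27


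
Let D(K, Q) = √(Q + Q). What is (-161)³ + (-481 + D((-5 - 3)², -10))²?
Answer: -3941940 - 1924*I*√5 ≈ -3.9419e+6 - 4302.2*I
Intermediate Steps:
D(K, Q) = √2*√Q (D(K, Q) = √(2*Q) = √2*√Q)
(-161)³ + (-481 + D((-5 - 3)², -10))² = (-161)³ + (-481 + √2*√(-10))² = -4173281 + (-481 + √2*(I*√10))² = -4173281 + (-481 + 2*I*√5)²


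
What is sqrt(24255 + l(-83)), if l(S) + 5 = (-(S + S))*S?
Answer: 2*sqrt(2618) ≈ 102.33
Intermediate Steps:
l(S) = -5 - 2*S**2 (l(S) = -5 + (-(S + S))*S = -5 + (-2*S)*S = -5 - 2*S**2)
sqrt(24255 + l(-83)) = sqrt(24255 + (-5 - 2*(-83)**2)) = sqrt(24255 + (-5 - 2*6889)) = sqrt(24255 + (-5 - 13778)) = sqrt(24255 - 13783) = sqrt(10472) = 2*sqrt(2618)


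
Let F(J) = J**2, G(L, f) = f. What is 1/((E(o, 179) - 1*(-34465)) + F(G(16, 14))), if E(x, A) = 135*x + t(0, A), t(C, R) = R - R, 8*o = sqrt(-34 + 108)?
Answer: 1109152/38443643147 - 540*sqrt(74)/38443643147 ≈ 2.8731e-5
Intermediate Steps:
o = sqrt(74)/8 (o = sqrt(-34 + 108)/8 = sqrt(74)/8 ≈ 1.0753)
t(C, R) = 0
E(x, A) = 135*x (E(x, A) = 135*x + 0 = 135*x)
1/((E(o, 179) - 1*(-34465)) + F(G(16, 14))) = 1/((135*(sqrt(74)/8) - 1*(-34465)) + 14**2) = 1/((135*sqrt(74)/8 + 34465) + 196) = 1/((34465 + 135*sqrt(74)/8) + 196) = 1/(34661 + 135*sqrt(74)/8)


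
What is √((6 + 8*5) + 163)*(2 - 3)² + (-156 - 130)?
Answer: -286 + √209 ≈ -271.54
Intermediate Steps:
√((6 + 8*5) + 163)*(2 - 3)² + (-156 - 130) = √((6 + 40) + 163)*(-1)² - 286 = √(46 + 163)*1 - 286 = √209*1 - 286 = √209 - 286 = -286 + √209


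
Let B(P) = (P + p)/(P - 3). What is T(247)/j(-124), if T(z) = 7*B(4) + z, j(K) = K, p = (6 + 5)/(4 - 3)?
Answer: -88/31 ≈ -2.8387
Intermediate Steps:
p = 11 (p = 11/1 = 11*1 = 11)
B(P) = (11 + P)/(-3 + P) (B(P) = (P + 11)/(P - 3) = (11 + P)/(-3 + P))
T(z) = 105 + z (T(z) = 7*((11 + 4)/(-3 + 4)) + z = 7*(15/1) + z = 7*(1*15) + z = 7*15 + z = 105 + z)
T(247)/j(-124) = (105 + 247)/(-124) = 352*(-1/124) = -88/31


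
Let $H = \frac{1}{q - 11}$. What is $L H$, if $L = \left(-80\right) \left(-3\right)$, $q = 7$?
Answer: $-60$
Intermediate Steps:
$L = 240$
$H = - \frac{1}{4}$ ($H = \frac{1}{7 - 11} = \frac{1}{-4} = - \frac{1}{4} \approx -0.25$)
$L H = 240 \left(- \frac{1}{4}\right) = -60$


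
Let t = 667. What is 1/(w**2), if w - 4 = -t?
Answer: 1/439569 ≈ 2.2750e-6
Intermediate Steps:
w = -663 (w = 4 - 1*667 = 4 - 667 = -663)
1/(w**2) = 1/((-663)**2) = 1/439569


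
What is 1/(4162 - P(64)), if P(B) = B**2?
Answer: 1/66 ≈ 0.015152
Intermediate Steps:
1/(4162 - P(64)) = 1/(4162 - 1*64**2) = 1/(4162 - 1*4096) = 1/(4162 - 4096) = 1/66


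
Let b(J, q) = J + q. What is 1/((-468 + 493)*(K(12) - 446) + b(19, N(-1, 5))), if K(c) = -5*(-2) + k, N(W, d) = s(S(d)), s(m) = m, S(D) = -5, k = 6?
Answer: -1/10736 ≈ -9.3145e-5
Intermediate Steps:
N(W, d) = -5
K(c) = 16 (K(c) = -5*(-2) + 6 = 10 + 6 = 16)
1/((-468 + 493)*(K(12) - 446) + b(19, N(-1, 5))) = 1/((-468 + 493)*(16 - 446) + (19 - 5)) = 1/(25*(-430) + 14) = 1/(-10750 + 14) = 1/(-10736) = -1/10736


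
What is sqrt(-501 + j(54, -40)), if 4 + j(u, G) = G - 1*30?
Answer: 5*I*sqrt(23) ≈ 23.979*I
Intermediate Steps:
j(u, G) = -34 + G (j(u, G) = -4 + (G - 1*30) = -4 + (G - 30) = -4 + (-30 + G) = -34 + G)
sqrt(-501 + j(54, -40)) = sqrt(-501 + (-34 - 40)) = sqrt(-501 - 74) = sqrt(-575) = 5*I*sqrt(23)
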